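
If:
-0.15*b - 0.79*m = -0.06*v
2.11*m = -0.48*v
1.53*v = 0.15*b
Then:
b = 0.00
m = 0.00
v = 0.00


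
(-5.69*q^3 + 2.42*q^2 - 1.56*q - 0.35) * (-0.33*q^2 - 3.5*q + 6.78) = 1.8777*q^5 + 19.1164*q^4 - 46.5334*q^3 + 21.9831*q^2 - 9.3518*q - 2.373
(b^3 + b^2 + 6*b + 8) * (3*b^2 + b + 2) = 3*b^5 + 4*b^4 + 21*b^3 + 32*b^2 + 20*b + 16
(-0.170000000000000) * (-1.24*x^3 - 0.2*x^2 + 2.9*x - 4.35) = 0.2108*x^3 + 0.034*x^2 - 0.493*x + 0.7395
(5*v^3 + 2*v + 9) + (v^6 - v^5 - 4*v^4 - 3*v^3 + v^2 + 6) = v^6 - v^5 - 4*v^4 + 2*v^3 + v^2 + 2*v + 15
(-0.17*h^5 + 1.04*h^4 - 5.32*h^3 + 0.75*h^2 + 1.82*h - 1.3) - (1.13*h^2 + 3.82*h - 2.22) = -0.17*h^5 + 1.04*h^4 - 5.32*h^3 - 0.38*h^2 - 2.0*h + 0.92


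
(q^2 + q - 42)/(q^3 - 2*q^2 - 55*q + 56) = (q - 6)/(q^2 - 9*q + 8)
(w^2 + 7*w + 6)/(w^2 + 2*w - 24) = (w + 1)/(w - 4)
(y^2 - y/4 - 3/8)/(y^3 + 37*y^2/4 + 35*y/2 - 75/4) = (y + 1/2)/(y^2 + 10*y + 25)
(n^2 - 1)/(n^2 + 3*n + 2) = (n - 1)/(n + 2)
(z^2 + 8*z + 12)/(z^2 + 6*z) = (z + 2)/z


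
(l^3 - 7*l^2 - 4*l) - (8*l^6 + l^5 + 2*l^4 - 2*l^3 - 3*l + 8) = -8*l^6 - l^5 - 2*l^4 + 3*l^3 - 7*l^2 - l - 8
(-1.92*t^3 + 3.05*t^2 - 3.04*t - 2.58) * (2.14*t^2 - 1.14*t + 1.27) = -4.1088*t^5 + 8.7158*t^4 - 12.421*t^3 + 1.8179*t^2 - 0.9196*t - 3.2766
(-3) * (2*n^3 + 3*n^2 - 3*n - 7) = -6*n^3 - 9*n^2 + 9*n + 21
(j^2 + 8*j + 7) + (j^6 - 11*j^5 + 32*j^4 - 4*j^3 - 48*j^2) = j^6 - 11*j^5 + 32*j^4 - 4*j^3 - 47*j^2 + 8*j + 7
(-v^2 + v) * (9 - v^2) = v^4 - v^3 - 9*v^2 + 9*v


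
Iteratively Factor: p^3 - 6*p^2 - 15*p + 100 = (p - 5)*(p^2 - p - 20) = (p - 5)^2*(p + 4)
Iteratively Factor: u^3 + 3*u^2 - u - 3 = (u + 3)*(u^2 - 1) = (u - 1)*(u + 3)*(u + 1)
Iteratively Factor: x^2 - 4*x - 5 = (x - 5)*(x + 1)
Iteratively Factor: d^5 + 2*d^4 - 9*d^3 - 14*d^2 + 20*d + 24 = (d - 2)*(d^4 + 4*d^3 - d^2 - 16*d - 12) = (d - 2)^2*(d^3 + 6*d^2 + 11*d + 6) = (d - 2)^2*(d + 3)*(d^2 + 3*d + 2) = (d - 2)^2*(d + 1)*(d + 3)*(d + 2)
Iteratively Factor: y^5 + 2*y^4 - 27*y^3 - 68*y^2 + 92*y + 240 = (y + 2)*(y^4 - 27*y^2 - 14*y + 120) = (y - 2)*(y + 2)*(y^3 + 2*y^2 - 23*y - 60) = (y - 5)*(y - 2)*(y + 2)*(y^2 + 7*y + 12) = (y - 5)*(y - 2)*(y + 2)*(y + 4)*(y + 3)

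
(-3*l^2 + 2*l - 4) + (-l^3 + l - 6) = -l^3 - 3*l^2 + 3*l - 10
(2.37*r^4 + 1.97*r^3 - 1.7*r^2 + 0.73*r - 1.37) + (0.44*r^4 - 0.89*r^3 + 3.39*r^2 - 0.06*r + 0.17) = 2.81*r^4 + 1.08*r^3 + 1.69*r^2 + 0.67*r - 1.2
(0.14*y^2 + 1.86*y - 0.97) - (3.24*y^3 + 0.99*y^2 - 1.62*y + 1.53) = -3.24*y^3 - 0.85*y^2 + 3.48*y - 2.5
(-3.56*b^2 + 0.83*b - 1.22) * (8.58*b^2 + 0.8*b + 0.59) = -30.5448*b^4 + 4.2734*b^3 - 11.904*b^2 - 0.4863*b - 0.7198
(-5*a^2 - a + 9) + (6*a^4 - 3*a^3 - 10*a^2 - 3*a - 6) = 6*a^4 - 3*a^3 - 15*a^2 - 4*a + 3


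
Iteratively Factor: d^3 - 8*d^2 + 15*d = (d)*(d^2 - 8*d + 15) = d*(d - 3)*(d - 5)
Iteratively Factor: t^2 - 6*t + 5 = (t - 5)*(t - 1)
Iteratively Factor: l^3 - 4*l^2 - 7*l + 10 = (l - 1)*(l^2 - 3*l - 10) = (l - 1)*(l + 2)*(l - 5)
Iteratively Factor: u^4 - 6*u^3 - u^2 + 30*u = (u)*(u^3 - 6*u^2 - u + 30) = u*(u + 2)*(u^2 - 8*u + 15) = u*(u - 5)*(u + 2)*(u - 3)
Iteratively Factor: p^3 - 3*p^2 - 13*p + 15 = (p - 1)*(p^2 - 2*p - 15) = (p - 1)*(p + 3)*(p - 5)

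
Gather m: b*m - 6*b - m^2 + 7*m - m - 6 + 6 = -6*b - m^2 + m*(b + 6)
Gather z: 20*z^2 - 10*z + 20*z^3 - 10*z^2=20*z^3 + 10*z^2 - 10*z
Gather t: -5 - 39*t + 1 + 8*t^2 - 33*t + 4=8*t^2 - 72*t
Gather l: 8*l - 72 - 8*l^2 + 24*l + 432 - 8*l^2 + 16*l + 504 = -16*l^2 + 48*l + 864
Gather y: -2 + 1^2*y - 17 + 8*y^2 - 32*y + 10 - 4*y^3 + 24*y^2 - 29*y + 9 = -4*y^3 + 32*y^2 - 60*y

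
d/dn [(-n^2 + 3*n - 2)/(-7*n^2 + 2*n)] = (19*n^2 - 28*n + 4)/(n^2*(49*n^2 - 28*n + 4))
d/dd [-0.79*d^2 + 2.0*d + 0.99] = 2.0 - 1.58*d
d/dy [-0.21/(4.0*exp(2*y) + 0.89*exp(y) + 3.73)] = (1.68*exp(y) + 0.1869)*exp(y)/(4.0*exp(2*y) + 0.89*exp(y) + 3.73)^2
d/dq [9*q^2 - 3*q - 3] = 18*q - 3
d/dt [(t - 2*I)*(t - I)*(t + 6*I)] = 3*t^2 + 6*I*t + 16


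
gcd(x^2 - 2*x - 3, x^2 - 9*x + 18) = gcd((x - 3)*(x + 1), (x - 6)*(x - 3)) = x - 3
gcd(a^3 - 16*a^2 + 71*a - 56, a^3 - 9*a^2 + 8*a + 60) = 1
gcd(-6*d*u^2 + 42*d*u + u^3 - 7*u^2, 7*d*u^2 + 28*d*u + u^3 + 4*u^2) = u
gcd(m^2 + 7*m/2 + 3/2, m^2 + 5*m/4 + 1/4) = 1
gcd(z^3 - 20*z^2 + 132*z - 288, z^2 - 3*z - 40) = z - 8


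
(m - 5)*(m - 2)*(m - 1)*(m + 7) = m^4 - m^3 - 39*m^2 + 109*m - 70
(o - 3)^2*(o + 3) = o^3 - 3*o^2 - 9*o + 27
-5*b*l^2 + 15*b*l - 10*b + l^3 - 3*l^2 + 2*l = (-5*b + l)*(l - 2)*(l - 1)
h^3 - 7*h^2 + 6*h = h*(h - 6)*(h - 1)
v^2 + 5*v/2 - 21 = (v - 7/2)*(v + 6)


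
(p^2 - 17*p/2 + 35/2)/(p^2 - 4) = (2*p^2 - 17*p + 35)/(2*(p^2 - 4))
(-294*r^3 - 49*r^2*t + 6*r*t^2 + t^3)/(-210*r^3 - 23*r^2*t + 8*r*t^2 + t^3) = (7*r - t)/(5*r - t)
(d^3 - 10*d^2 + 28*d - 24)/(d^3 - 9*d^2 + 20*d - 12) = (d - 2)/(d - 1)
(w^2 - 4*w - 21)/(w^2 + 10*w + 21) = (w - 7)/(w + 7)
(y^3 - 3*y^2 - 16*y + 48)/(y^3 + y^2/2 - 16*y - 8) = 2*(y - 3)/(2*y + 1)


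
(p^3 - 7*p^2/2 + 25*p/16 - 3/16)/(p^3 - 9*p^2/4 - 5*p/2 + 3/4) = (p - 1/4)/(p + 1)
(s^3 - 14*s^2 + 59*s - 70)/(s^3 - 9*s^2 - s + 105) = (s - 2)/(s + 3)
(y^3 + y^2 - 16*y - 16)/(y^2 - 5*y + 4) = (y^2 + 5*y + 4)/(y - 1)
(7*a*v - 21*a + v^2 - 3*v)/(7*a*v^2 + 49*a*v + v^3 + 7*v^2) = (v - 3)/(v*(v + 7))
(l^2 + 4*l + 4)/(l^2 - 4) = (l + 2)/(l - 2)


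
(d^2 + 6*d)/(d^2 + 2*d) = (d + 6)/(d + 2)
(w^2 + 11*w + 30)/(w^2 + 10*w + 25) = (w + 6)/(w + 5)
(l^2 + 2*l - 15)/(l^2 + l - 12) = (l + 5)/(l + 4)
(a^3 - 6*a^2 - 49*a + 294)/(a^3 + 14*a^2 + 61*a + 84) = (a^2 - 13*a + 42)/(a^2 + 7*a + 12)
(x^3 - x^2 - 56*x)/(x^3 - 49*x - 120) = x*(x + 7)/(x^2 + 8*x + 15)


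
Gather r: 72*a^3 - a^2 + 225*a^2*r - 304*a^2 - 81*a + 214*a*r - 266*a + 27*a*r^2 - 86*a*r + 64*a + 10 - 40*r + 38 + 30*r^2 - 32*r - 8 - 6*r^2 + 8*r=72*a^3 - 305*a^2 - 283*a + r^2*(27*a + 24) + r*(225*a^2 + 128*a - 64) + 40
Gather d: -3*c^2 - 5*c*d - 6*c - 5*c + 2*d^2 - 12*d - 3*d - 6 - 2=-3*c^2 - 11*c + 2*d^2 + d*(-5*c - 15) - 8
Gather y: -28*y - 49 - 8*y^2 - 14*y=-8*y^2 - 42*y - 49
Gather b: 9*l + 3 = 9*l + 3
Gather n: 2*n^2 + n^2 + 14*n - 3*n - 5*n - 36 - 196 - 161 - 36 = 3*n^2 + 6*n - 429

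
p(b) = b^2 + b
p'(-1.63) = -2.26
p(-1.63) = 1.03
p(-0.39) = -0.24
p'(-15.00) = -29.00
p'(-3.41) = -5.82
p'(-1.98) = -2.96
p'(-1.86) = -2.72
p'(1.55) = 4.10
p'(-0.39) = 0.22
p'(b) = 2*b + 1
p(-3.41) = 8.22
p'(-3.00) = -5.00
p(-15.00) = 210.00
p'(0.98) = 2.96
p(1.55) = 3.95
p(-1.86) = 1.60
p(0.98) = 1.94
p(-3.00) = 6.00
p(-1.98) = 1.94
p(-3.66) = 9.74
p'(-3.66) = -6.32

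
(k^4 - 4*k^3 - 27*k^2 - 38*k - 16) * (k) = k^5 - 4*k^4 - 27*k^3 - 38*k^2 - 16*k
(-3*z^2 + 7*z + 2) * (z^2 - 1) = -3*z^4 + 7*z^3 + 5*z^2 - 7*z - 2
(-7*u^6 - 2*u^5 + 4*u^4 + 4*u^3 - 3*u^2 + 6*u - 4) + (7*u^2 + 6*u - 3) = -7*u^6 - 2*u^5 + 4*u^4 + 4*u^3 + 4*u^2 + 12*u - 7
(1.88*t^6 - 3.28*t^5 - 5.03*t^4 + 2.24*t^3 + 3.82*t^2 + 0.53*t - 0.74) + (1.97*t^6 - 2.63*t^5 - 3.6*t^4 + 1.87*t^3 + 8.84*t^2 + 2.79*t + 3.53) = 3.85*t^6 - 5.91*t^5 - 8.63*t^4 + 4.11*t^3 + 12.66*t^2 + 3.32*t + 2.79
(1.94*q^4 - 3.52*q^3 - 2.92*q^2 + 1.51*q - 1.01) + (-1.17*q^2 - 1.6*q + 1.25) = 1.94*q^4 - 3.52*q^3 - 4.09*q^2 - 0.0900000000000001*q + 0.24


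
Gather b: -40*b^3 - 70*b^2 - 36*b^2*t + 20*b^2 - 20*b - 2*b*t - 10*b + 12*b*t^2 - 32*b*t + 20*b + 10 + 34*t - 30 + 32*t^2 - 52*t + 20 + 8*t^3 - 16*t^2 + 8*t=-40*b^3 + b^2*(-36*t - 50) + b*(12*t^2 - 34*t - 10) + 8*t^3 + 16*t^2 - 10*t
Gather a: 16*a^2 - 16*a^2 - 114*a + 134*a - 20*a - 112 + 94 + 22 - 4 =0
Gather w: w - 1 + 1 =w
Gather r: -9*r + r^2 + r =r^2 - 8*r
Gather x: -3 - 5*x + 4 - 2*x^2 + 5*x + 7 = 8 - 2*x^2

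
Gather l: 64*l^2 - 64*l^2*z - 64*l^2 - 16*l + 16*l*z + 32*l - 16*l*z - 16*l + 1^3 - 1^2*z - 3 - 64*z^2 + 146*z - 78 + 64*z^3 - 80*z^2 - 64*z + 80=-64*l^2*z + 64*z^3 - 144*z^2 + 81*z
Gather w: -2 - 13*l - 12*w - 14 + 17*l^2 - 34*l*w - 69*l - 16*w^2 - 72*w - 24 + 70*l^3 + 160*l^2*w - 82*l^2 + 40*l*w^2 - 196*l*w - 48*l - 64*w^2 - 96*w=70*l^3 - 65*l^2 - 130*l + w^2*(40*l - 80) + w*(160*l^2 - 230*l - 180) - 40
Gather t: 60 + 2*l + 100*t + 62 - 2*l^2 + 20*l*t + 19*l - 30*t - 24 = -2*l^2 + 21*l + t*(20*l + 70) + 98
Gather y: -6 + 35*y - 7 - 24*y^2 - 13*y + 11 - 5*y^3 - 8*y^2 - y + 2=-5*y^3 - 32*y^2 + 21*y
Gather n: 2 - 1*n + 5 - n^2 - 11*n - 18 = -n^2 - 12*n - 11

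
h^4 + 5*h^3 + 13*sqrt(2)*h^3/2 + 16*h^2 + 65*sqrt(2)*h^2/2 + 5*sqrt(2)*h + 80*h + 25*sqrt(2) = (h + 5)*(h + sqrt(2)/2)*(h + sqrt(2))*(h + 5*sqrt(2))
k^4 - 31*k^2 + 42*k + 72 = (k - 4)*(k - 3)*(k + 1)*(k + 6)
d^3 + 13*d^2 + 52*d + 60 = (d + 2)*(d + 5)*(d + 6)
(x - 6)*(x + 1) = x^2 - 5*x - 6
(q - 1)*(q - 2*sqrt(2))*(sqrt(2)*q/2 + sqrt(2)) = sqrt(2)*q^3/2 - 2*q^2 + sqrt(2)*q^2/2 - 2*q - sqrt(2)*q + 4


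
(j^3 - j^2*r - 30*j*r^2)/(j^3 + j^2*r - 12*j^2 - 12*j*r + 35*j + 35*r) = j*(j^2 - j*r - 30*r^2)/(j^3 + j^2*r - 12*j^2 - 12*j*r + 35*j + 35*r)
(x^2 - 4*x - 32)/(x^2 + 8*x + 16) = (x - 8)/(x + 4)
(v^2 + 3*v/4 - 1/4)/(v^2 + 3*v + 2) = (v - 1/4)/(v + 2)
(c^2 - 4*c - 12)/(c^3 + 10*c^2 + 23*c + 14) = (c - 6)/(c^2 + 8*c + 7)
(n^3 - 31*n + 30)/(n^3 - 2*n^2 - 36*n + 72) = (n^2 - 6*n + 5)/(n^2 - 8*n + 12)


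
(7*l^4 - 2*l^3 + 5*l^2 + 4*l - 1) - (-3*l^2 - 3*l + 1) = 7*l^4 - 2*l^3 + 8*l^2 + 7*l - 2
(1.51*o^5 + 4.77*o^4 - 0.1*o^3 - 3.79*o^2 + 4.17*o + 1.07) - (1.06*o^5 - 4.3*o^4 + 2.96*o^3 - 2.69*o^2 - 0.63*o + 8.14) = 0.45*o^5 + 9.07*o^4 - 3.06*o^3 - 1.1*o^2 + 4.8*o - 7.07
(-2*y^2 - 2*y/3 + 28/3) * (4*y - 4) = -8*y^3 + 16*y^2/3 + 40*y - 112/3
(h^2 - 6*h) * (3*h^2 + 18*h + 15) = 3*h^4 - 93*h^2 - 90*h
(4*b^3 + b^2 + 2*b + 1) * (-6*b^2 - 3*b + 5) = -24*b^5 - 18*b^4 + 5*b^3 - 7*b^2 + 7*b + 5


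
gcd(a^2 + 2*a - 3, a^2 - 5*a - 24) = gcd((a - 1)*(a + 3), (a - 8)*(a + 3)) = a + 3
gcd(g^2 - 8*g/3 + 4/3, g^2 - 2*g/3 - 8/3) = g - 2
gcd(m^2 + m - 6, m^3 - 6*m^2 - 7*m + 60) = m + 3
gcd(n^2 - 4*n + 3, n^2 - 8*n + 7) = n - 1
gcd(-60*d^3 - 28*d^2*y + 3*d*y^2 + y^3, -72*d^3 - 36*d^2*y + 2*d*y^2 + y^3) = 12*d^2 + 8*d*y + y^2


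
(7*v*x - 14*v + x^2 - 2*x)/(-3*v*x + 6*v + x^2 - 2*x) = (7*v + x)/(-3*v + x)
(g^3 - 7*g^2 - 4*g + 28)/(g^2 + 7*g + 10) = (g^2 - 9*g + 14)/(g + 5)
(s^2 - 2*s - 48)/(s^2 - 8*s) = (s + 6)/s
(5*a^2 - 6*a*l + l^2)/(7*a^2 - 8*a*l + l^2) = (5*a - l)/(7*a - l)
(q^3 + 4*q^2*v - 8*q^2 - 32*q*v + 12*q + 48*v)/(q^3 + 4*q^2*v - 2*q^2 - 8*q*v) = (q - 6)/q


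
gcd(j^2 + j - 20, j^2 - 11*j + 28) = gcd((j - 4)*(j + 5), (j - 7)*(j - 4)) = j - 4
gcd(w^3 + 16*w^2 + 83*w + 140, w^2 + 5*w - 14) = w + 7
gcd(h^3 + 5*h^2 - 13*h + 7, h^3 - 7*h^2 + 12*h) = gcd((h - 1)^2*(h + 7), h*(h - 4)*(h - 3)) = 1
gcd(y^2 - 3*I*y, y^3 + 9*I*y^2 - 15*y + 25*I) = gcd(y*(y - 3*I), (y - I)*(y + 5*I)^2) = 1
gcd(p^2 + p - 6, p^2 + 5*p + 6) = p + 3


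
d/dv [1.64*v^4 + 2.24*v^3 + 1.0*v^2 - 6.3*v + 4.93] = 6.56*v^3 + 6.72*v^2 + 2.0*v - 6.3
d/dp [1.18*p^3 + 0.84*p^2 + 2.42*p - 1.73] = 3.54*p^2 + 1.68*p + 2.42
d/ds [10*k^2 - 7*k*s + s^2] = -7*k + 2*s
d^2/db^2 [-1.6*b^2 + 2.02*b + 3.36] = -3.20000000000000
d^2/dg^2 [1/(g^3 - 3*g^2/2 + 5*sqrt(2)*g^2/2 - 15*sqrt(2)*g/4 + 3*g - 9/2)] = 8*(2*(-6*g - 5*sqrt(2) + 3)*(4*g^3 - 6*g^2 + 10*sqrt(2)*g^2 - 15*sqrt(2)*g + 12*g - 18) + (12*g^2 - 12*g + 20*sqrt(2)*g - 15*sqrt(2) + 12)^2)/(4*g^3 - 6*g^2 + 10*sqrt(2)*g^2 - 15*sqrt(2)*g + 12*g - 18)^3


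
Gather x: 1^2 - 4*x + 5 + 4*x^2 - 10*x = 4*x^2 - 14*x + 6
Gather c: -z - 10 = -z - 10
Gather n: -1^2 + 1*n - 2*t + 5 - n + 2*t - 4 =0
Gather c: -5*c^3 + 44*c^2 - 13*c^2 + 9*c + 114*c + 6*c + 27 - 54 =-5*c^3 + 31*c^2 + 129*c - 27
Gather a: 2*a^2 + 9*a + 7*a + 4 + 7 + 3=2*a^2 + 16*a + 14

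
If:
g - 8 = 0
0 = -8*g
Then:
No Solution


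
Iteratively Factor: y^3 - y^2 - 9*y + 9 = (y + 3)*(y^2 - 4*y + 3) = (y - 1)*(y + 3)*(y - 3)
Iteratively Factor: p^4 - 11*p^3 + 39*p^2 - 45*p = (p - 3)*(p^3 - 8*p^2 + 15*p) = p*(p - 3)*(p^2 - 8*p + 15) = p*(p - 3)^2*(p - 5)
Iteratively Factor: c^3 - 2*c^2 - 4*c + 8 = (c + 2)*(c^2 - 4*c + 4) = (c - 2)*(c + 2)*(c - 2)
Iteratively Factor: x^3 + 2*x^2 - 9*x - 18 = (x - 3)*(x^2 + 5*x + 6) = (x - 3)*(x + 3)*(x + 2)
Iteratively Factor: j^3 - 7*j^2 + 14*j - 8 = (j - 4)*(j^2 - 3*j + 2) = (j - 4)*(j - 2)*(j - 1)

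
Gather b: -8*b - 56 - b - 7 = -9*b - 63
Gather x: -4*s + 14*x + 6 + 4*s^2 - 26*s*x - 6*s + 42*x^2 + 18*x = 4*s^2 - 10*s + 42*x^2 + x*(32 - 26*s) + 6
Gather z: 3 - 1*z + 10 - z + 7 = 20 - 2*z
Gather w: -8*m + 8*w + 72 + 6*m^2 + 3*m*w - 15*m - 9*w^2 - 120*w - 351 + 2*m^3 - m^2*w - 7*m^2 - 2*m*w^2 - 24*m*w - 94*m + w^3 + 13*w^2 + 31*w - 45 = 2*m^3 - m^2 - 117*m + w^3 + w^2*(4 - 2*m) + w*(-m^2 - 21*m - 81) - 324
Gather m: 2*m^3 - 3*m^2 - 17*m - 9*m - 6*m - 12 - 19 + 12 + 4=2*m^3 - 3*m^2 - 32*m - 15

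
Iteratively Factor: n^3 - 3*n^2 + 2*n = (n - 2)*(n^2 - n) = n*(n - 2)*(n - 1)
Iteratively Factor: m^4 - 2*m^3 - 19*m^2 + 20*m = (m + 4)*(m^3 - 6*m^2 + 5*m) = m*(m + 4)*(m^2 - 6*m + 5) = m*(m - 5)*(m + 4)*(m - 1)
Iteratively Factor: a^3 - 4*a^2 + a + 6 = (a - 2)*(a^2 - 2*a - 3) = (a - 2)*(a + 1)*(a - 3)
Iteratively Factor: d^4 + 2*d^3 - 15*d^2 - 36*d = (d + 3)*(d^3 - d^2 - 12*d) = (d - 4)*(d + 3)*(d^2 + 3*d) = (d - 4)*(d + 3)^2*(d)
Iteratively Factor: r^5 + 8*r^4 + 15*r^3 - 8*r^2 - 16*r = (r)*(r^4 + 8*r^3 + 15*r^2 - 8*r - 16) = r*(r + 4)*(r^3 + 4*r^2 - r - 4) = r*(r - 1)*(r + 4)*(r^2 + 5*r + 4) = r*(r - 1)*(r + 4)^2*(r + 1)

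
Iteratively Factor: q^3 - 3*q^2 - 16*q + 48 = (q - 3)*(q^2 - 16) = (q - 3)*(q + 4)*(q - 4)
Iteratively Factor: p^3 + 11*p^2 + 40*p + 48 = (p + 4)*(p^2 + 7*p + 12) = (p + 4)^2*(p + 3)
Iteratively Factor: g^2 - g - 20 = (g - 5)*(g + 4)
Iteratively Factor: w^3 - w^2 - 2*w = (w - 2)*(w^2 + w) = w*(w - 2)*(w + 1)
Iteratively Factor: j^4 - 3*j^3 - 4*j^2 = (j - 4)*(j^3 + j^2) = j*(j - 4)*(j^2 + j) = j*(j - 4)*(j + 1)*(j)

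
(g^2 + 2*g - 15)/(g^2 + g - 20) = (g - 3)/(g - 4)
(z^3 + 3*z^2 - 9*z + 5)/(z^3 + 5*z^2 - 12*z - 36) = (z^3 + 3*z^2 - 9*z + 5)/(z^3 + 5*z^2 - 12*z - 36)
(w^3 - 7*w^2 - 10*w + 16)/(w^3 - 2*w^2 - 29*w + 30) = (w^2 - 6*w - 16)/(w^2 - w - 30)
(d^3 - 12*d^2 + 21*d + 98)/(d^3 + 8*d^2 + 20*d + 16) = (d^2 - 14*d + 49)/(d^2 + 6*d + 8)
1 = 1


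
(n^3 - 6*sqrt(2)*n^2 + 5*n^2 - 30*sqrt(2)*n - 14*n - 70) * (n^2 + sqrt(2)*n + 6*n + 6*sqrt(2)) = n^5 - 5*sqrt(2)*n^4 + 11*n^4 - 55*sqrt(2)*n^3 + 4*n^3 - 286*n^2 - 164*sqrt(2)*n^2 - 780*n - 154*sqrt(2)*n - 420*sqrt(2)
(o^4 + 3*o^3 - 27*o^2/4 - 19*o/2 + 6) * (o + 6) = o^5 + 9*o^4 + 45*o^3/4 - 50*o^2 - 51*o + 36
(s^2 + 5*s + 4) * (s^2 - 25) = s^4 + 5*s^3 - 21*s^2 - 125*s - 100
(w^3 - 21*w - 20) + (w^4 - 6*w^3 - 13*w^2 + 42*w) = w^4 - 5*w^3 - 13*w^2 + 21*w - 20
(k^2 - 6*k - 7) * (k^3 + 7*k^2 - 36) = k^5 + k^4 - 49*k^3 - 85*k^2 + 216*k + 252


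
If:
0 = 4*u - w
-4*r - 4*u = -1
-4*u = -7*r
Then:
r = 1/11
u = 7/44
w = 7/11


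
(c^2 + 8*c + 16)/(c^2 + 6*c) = (c^2 + 8*c + 16)/(c*(c + 6))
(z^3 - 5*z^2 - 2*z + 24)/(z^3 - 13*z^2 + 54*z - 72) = (z + 2)/(z - 6)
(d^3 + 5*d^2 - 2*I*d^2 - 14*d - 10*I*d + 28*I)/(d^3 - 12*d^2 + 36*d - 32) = (d^2 + d*(7 - 2*I) - 14*I)/(d^2 - 10*d + 16)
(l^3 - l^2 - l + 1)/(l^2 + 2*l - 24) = (l^3 - l^2 - l + 1)/(l^2 + 2*l - 24)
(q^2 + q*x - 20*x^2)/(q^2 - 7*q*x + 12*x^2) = (-q - 5*x)/(-q + 3*x)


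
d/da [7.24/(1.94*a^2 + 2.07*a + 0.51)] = (-28.0912*a - 14.9868)/(1.94*a^2 + 2.07*a + 0.51)^2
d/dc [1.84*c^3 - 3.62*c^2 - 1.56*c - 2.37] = 5.52*c^2 - 7.24*c - 1.56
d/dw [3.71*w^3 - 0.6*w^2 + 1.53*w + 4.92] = 11.13*w^2 - 1.2*w + 1.53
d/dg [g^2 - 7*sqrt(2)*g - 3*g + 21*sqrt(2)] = 2*g - 7*sqrt(2) - 3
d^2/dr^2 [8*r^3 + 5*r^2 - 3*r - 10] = 48*r + 10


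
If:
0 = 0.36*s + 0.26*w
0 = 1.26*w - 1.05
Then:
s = -0.60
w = 0.83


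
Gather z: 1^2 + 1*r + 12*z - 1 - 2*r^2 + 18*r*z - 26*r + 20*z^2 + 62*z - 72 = -2*r^2 - 25*r + 20*z^2 + z*(18*r + 74) - 72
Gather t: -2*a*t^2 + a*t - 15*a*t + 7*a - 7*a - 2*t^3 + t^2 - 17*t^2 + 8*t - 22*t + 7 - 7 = -2*t^3 + t^2*(-2*a - 16) + t*(-14*a - 14)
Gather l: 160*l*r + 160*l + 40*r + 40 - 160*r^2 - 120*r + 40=l*(160*r + 160) - 160*r^2 - 80*r + 80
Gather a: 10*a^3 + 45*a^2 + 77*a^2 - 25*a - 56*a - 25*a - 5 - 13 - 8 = 10*a^3 + 122*a^2 - 106*a - 26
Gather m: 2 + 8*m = 8*m + 2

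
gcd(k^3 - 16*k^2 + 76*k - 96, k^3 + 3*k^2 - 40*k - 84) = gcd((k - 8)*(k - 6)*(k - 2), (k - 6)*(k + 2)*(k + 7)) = k - 6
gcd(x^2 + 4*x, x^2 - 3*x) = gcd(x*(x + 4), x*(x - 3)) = x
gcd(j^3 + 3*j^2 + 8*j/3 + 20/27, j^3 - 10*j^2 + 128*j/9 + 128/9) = j + 2/3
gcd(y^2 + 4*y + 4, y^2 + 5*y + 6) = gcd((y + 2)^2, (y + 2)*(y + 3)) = y + 2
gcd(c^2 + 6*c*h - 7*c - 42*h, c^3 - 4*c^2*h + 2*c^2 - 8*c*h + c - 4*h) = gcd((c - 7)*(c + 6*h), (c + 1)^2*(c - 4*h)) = 1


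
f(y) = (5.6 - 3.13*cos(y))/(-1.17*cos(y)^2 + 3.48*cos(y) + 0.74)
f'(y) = (5.6 - 3.13*cos(y))*(-2.34*sin(y)*cos(y) + 3.48*sin(y))/(-1.17*cos(y)^2 + 3.48*cos(y) + 0.74)^2 + 3.13*sin(y)/(-1.17*cos(y)^2 + 3.48*cos(y) + 0.74)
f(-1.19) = 2.37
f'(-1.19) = -4.62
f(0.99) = 1.69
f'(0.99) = 2.49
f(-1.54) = 6.51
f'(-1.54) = -29.89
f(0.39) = 0.91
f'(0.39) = 0.56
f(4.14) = -4.90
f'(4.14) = -11.38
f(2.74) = -2.46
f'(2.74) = 1.21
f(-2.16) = -4.72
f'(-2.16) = -10.39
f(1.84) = -23.97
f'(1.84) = 342.09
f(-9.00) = -2.48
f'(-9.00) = -1.31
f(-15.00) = -3.09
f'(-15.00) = -3.31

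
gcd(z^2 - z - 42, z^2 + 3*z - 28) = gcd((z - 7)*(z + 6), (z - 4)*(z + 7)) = 1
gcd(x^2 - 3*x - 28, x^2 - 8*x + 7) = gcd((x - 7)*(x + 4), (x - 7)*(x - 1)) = x - 7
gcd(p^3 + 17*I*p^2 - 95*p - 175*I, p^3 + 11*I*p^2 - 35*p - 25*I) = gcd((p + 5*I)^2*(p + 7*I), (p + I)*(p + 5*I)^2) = p^2 + 10*I*p - 25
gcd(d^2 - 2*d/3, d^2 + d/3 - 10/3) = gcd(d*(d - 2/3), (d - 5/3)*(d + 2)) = 1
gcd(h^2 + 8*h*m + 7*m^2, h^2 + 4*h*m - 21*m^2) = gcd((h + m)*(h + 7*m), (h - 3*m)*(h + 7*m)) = h + 7*m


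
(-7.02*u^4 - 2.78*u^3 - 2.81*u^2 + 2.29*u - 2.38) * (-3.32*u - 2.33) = 23.3064*u^5 + 25.5862*u^4 + 15.8066*u^3 - 1.0555*u^2 + 2.5659*u + 5.5454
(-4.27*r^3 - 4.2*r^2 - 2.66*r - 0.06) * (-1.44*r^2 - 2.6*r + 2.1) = 6.1488*r^5 + 17.15*r^4 + 5.7834*r^3 - 1.8176*r^2 - 5.43*r - 0.126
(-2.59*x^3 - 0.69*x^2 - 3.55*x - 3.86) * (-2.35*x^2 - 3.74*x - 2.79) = 6.0865*x^5 + 11.3081*x^4 + 18.1492*x^3 + 24.2731*x^2 + 24.3409*x + 10.7694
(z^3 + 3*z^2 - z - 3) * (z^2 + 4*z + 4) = z^5 + 7*z^4 + 15*z^3 + 5*z^2 - 16*z - 12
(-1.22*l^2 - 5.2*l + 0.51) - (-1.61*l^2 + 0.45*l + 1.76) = 0.39*l^2 - 5.65*l - 1.25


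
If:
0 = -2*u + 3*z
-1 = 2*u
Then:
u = -1/2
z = -1/3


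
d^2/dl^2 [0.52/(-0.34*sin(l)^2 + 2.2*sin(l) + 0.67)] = (-0.240448*sin(l)^4 + 1.16688*sin(l)^3 - 2.629952*sin(l)^2 - 1.56728*sin(l) + 5.270512)/(-0.34*sin(l)^2 + 2.2*sin(l) + 0.67)^3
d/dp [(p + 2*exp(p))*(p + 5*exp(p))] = 7*p*exp(p) + 2*p + 20*exp(2*p) + 7*exp(p)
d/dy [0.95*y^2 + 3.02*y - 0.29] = 1.9*y + 3.02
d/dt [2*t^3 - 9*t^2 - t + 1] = 6*t^2 - 18*t - 1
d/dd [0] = 0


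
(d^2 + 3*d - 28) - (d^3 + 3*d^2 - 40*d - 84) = -d^3 - 2*d^2 + 43*d + 56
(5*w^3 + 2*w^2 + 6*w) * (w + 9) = 5*w^4 + 47*w^3 + 24*w^2 + 54*w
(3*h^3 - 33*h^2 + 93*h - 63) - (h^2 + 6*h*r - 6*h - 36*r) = 3*h^3 - 34*h^2 - 6*h*r + 99*h + 36*r - 63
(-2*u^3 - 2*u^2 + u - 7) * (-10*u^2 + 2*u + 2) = 20*u^5 + 16*u^4 - 18*u^3 + 68*u^2 - 12*u - 14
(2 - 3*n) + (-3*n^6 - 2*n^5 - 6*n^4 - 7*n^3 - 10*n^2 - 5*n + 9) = -3*n^6 - 2*n^5 - 6*n^4 - 7*n^3 - 10*n^2 - 8*n + 11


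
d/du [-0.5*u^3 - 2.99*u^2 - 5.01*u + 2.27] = -1.5*u^2 - 5.98*u - 5.01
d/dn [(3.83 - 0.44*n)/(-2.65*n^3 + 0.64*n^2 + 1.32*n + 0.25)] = (-2.332*n^3 + 30.7301*n^2 - 4.9024*n - 5.1656)/(7.0225*n^6 - 3.392*n^5 - 6.5864*n^4 + 0.3646*n^3 + 2.0624*n^2 + 0.66*n + 0.0625)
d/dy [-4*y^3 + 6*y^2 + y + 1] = -12*y^2 + 12*y + 1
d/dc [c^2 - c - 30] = 2*c - 1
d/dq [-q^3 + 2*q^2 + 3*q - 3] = -3*q^2 + 4*q + 3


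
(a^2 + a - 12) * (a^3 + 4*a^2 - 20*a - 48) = a^5 + 5*a^4 - 28*a^3 - 116*a^2 + 192*a + 576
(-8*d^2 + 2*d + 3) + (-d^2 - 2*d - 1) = 2 - 9*d^2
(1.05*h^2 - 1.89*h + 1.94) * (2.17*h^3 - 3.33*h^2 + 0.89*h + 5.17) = 2.2785*h^5 - 7.5978*h^4 + 11.438*h^3 - 2.7138*h^2 - 8.0447*h + 10.0298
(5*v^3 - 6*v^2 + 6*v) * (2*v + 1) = 10*v^4 - 7*v^3 + 6*v^2 + 6*v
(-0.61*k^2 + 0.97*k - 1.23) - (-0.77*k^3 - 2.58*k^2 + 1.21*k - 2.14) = 0.77*k^3 + 1.97*k^2 - 0.24*k + 0.91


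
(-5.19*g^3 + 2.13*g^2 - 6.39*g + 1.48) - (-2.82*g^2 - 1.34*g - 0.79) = -5.19*g^3 + 4.95*g^2 - 5.05*g + 2.27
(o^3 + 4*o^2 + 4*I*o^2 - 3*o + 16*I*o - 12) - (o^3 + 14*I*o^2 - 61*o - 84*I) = 4*o^2 - 10*I*o^2 + 58*o + 16*I*o - 12 + 84*I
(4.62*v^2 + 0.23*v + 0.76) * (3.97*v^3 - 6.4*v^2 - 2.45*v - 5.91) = 18.3414*v^5 - 28.6549*v^4 - 9.7738*v^3 - 32.7317*v^2 - 3.2213*v - 4.4916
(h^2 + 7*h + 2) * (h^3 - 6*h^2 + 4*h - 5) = h^5 + h^4 - 36*h^3 + 11*h^2 - 27*h - 10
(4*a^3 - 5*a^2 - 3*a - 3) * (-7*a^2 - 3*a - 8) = -28*a^5 + 23*a^4 + 4*a^3 + 70*a^2 + 33*a + 24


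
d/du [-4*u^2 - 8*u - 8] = -8*u - 8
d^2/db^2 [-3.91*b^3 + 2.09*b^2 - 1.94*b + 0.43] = 4.18 - 23.46*b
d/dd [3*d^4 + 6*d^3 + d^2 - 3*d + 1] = 12*d^3 + 18*d^2 + 2*d - 3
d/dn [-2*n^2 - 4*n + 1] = -4*n - 4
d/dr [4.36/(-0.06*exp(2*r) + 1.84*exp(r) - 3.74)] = (0.5232*exp(r) - 8.0224)*exp(r)/(0.06*exp(2*r) - 1.84*exp(r) + 3.74)^2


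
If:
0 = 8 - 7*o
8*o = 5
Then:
No Solution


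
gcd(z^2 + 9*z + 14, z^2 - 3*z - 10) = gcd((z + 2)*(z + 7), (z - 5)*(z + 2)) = z + 2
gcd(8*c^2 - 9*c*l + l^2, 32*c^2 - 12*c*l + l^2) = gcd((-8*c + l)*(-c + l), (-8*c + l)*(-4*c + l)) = 8*c - l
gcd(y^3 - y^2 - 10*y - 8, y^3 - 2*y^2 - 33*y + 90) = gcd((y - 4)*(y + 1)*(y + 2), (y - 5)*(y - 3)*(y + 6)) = 1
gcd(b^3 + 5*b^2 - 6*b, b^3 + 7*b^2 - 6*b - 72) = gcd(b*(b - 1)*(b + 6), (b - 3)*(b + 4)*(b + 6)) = b + 6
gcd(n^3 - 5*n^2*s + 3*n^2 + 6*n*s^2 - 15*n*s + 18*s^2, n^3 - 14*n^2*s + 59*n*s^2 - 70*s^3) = -n + 2*s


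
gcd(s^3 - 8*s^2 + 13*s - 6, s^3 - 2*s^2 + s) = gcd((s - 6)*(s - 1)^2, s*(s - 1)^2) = s^2 - 2*s + 1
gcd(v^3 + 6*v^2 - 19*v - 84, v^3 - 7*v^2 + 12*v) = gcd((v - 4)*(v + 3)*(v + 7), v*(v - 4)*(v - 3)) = v - 4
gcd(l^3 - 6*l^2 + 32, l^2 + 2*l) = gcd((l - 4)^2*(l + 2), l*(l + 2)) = l + 2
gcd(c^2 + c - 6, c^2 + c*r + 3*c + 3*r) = c + 3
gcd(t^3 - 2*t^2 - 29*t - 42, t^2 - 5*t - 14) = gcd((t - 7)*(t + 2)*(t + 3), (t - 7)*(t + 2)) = t^2 - 5*t - 14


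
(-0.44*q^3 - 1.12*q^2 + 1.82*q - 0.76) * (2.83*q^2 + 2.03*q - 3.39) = -1.2452*q^5 - 4.0628*q^4 + 4.3686*q^3 + 5.3406*q^2 - 7.7126*q + 2.5764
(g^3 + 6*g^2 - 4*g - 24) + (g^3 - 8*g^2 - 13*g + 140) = 2*g^3 - 2*g^2 - 17*g + 116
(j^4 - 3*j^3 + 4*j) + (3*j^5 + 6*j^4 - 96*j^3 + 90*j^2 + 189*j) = 3*j^5 + 7*j^4 - 99*j^3 + 90*j^2 + 193*j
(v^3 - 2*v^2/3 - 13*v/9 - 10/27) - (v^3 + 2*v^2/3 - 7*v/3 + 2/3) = -4*v^2/3 + 8*v/9 - 28/27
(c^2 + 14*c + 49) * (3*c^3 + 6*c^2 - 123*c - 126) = 3*c^5 + 48*c^4 + 108*c^3 - 1554*c^2 - 7791*c - 6174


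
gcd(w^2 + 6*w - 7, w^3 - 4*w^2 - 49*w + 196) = w + 7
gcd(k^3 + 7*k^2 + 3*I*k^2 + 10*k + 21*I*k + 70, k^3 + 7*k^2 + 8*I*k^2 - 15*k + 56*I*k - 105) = k^2 + k*(7 + 5*I) + 35*I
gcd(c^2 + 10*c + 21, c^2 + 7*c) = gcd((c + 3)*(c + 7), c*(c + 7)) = c + 7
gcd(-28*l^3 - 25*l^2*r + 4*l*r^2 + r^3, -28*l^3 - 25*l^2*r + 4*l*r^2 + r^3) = -28*l^3 - 25*l^2*r + 4*l*r^2 + r^3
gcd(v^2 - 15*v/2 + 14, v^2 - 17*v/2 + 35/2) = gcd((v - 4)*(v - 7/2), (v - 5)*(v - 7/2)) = v - 7/2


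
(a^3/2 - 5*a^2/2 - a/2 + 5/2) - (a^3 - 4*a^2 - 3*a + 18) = -a^3/2 + 3*a^2/2 + 5*a/2 - 31/2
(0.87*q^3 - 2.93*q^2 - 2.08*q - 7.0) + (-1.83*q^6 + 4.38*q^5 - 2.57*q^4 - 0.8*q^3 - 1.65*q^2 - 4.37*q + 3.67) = -1.83*q^6 + 4.38*q^5 - 2.57*q^4 + 0.07*q^3 - 4.58*q^2 - 6.45*q - 3.33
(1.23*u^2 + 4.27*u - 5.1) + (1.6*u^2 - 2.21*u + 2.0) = 2.83*u^2 + 2.06*u - 3.1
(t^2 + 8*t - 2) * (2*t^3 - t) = 2*t^5 + 16*t^4 - 5*t^3 - 8*t^2 + 2*t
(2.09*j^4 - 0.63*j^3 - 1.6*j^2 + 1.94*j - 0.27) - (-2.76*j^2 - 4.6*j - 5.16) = 2.09*j^4 - 0.63*j^3 + 1.16*j^2 + 6.54*j + 4.89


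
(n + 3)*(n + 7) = n^2 + 10*n + 21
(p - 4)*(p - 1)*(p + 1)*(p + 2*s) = p^4 + 2*p^3*s - 4*p^3 - 8*p^2*s - p^2 - 2*p*s + 4*p + 8*s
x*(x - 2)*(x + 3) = x^3 + x^2 - 6*x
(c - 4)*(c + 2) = c^2 - 2*c - 8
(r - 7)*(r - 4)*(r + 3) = r^3 - 8*r^2 - 5*r + 84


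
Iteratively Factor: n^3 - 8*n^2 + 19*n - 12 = (n - 3)*(n^2 - 5*n + 4) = (n - 4)*(n - 3)*(n - 1)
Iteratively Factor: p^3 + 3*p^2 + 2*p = (p)*(p^2 + 3*p + 2) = p*(p + 1)*(p + 2)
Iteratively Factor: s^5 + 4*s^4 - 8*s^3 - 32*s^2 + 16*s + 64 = (s + 4)*(s^4 - 8*s^2 + 16) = (s + 2)*(s + 4)*(s^3 - 2*s^2 - 4*s + 8) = (s - 2)*(s + 2)*(s + 4)*(s^2 - 4) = (s - 2)^2*(s + 2)*(s + 4)*(s + 2)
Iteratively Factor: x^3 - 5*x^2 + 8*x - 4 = (x - 2)*(x^2 - 3*x + 2) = (x - 2)^2*(x - 1)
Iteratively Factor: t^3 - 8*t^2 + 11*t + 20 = (t - 4)*(t^2 - 4*t - 5) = (t - 4)*(t + 1)*(t - 5)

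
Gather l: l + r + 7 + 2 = l + r + 9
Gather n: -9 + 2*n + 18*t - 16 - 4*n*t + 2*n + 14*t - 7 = n*(4 - 4*t) + 32*t - 32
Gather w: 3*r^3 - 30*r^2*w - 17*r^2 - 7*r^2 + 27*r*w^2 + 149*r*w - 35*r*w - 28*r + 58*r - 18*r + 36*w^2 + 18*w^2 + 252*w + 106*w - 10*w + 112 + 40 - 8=3*r^3 - 24*r^2 + 12*r + w^2*(27*r + 54) + w*(-30*r^2 + 114*r + 348) + 144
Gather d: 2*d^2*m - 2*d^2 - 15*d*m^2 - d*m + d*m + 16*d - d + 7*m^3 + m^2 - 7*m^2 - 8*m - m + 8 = d^2*(2*m - 2) + d*(15 - 15*m^2) + 7*m^3 - 6*m^2 - 9*m + 8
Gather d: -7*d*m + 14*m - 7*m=-7*d*m + 7*m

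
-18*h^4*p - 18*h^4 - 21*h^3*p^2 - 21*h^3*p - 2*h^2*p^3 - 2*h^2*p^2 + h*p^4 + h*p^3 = (-6*h + p)*(h + p)*(3*h + p)*(h*p + h)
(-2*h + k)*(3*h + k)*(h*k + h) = -6*h^3*k - 6*h^3 + h^2*k^2 + h^2*k + h*k^3 + h*k^2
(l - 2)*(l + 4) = l^2 + 2*l - 8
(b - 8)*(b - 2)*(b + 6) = b^3 - 4*b^2 - 44*b + 96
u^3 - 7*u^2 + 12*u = u*(u - 4)*(u - 3)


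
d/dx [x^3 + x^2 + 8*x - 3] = 3*x^2 + 2*x + 8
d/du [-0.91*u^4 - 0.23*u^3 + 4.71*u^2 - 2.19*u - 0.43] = -3.64*u^3 - 0.69*u^2 + 9.42*u - 2.19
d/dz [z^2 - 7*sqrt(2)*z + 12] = 2*z - 7*sqrt(2)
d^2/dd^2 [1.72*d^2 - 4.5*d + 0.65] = 3.44000000000000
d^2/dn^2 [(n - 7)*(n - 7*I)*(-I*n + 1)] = -6*I*n - 12 + 14*I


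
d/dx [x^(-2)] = -2/x^3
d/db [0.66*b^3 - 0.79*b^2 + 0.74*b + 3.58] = 1.98*b^2 - 1.58*b + 0.74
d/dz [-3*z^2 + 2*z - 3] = 2 - 6*z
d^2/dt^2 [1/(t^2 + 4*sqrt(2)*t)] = 2*(-t*(t + 4*sqrt(2)) + 4*(t + 2*sqrt(2))^2)/(t^3*(t + 4*sqrt(2))^3)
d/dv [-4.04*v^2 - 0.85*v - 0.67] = -8.08*v - 0.85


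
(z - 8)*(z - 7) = z^2 - 15*z + 56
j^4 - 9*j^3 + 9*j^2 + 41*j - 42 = (j - 7)*(j - 3)*(j - 1)*(j + 2)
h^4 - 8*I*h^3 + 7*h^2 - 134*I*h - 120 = (h - 6*I)*(h - 5*I)*(h - I)*(h + 4*I)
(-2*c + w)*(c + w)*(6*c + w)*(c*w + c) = -12*c^4*w - 12*c^4 - 8*c^3*w^2 - 8*c^3*w + 5*c^2*w^3 + 5*c^2*w^2 + c*w^4 + c*w^3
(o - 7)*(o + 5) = o^2 - 2*o - 35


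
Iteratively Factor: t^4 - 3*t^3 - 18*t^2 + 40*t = (t + 4)*(t^3 - 7*t^2 + 10*t) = t*(t + 4)*(t^2 - 7*t + 10) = t*(t - 2)*(t + 4)*(t - 5)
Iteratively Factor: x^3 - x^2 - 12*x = (x + 3)*(x^2 - 4*x) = (x - 4)*(x + 3)*(x)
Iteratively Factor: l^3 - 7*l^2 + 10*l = (l - 2)*(l^2 - 5*l) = (l - 5)*(l - 2)*(l)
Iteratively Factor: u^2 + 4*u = (u)*(u + 4)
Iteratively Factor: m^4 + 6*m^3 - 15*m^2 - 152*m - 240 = (m + 4)*(m^3 + 2*m^2 - 23*m - 60) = (m + 3)*(m + 4)*(m^2 - m - 20) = (m + 3)*(m + 4)^2*(m - 5)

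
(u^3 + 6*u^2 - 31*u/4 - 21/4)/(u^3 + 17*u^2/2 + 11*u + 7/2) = (u - 3/2)/(u + 1)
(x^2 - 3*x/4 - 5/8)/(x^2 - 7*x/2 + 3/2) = (8*x^2 - 6*x - 5)/(4*(2*x^2 - 7*x + 3))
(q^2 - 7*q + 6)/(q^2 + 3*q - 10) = (q^2 - 7*q + 6)/(q^2 + 3*q - 10)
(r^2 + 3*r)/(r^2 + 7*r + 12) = r/(r + 4)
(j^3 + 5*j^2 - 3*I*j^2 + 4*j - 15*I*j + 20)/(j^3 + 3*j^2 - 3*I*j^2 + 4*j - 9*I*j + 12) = (j + 5)/(j + 3)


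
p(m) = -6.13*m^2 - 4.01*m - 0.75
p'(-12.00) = 143.11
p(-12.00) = -835.35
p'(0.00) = -4.01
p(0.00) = -0.75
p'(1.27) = -19.58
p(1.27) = -15.73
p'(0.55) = -10.75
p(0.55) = -4.81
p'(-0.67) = 4.20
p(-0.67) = -0.82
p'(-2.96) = 32.28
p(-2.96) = -42.59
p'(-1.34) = 12.42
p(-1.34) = -6.38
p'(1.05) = -16.88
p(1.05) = -11.72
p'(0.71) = -12.71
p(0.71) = -6.69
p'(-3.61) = 40.25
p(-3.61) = -66.16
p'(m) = -12.26*m - 4.01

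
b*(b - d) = b^2 - b*d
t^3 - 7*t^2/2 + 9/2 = (t - 3)*(t - 3/2)*(t + 1)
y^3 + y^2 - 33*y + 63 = (y - 3)^2*(y + 7)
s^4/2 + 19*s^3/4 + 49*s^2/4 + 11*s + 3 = (s/2 + 1/2)*(s + 1/2)*(s + 2)*(s + 6)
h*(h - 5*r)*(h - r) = h^3 - 6*h^2*r + 5*h*r^2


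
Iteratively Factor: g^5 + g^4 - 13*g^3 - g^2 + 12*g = (g)*(g^4 + g^3 - 13*g^2 - g + 12) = g*(g + 1)*(g^3 - 13*g + 12) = g*(g - 1)*(g + 1)*(g^2 + g - 12) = g*(g - 3)*(g - 1)*(g + 1)*(g + 4)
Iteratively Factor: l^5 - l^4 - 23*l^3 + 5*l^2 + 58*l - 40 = (l + 2)*(l^4 - 3*l^3 - 17*l^2 + 39*l - 20) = (l - 1)*(l + 2)*(l^3 - 2*l^2 - 19*l + 20) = (l - 5)*(l - 1)*(l + 2)*(l^2 + 3*l - 4) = (l - 5)*(l - 1)^2*(l + 2)*(l + 4)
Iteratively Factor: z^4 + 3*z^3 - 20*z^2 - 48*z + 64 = (z - 1)*(z^3 + 4*z^2 - 16*z - 64) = (z - 4)*(z - 1)*(z^2 + 8*z + 16) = (z - 4)*(z - 1)*(z + 4)*(z + 4)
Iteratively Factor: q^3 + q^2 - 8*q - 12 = (q - 3)*(q^2 + 4*q + 4) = (q - 3)*(q + 2)*(q + 2)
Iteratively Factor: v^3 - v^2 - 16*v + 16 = (v + 4)*(v^2 - 5*v + 4) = (v - 1)*(v + 4)*(v - 4)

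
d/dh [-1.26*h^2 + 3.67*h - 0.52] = 3.67 - 2.52*h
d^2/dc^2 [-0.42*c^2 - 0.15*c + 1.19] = -0.840000000000000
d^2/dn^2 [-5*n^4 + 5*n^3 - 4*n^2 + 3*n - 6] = -60*n^2 + 30*n - 8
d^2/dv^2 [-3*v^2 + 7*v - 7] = -6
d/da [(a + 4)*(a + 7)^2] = 3*(a + 5)*(a + 7)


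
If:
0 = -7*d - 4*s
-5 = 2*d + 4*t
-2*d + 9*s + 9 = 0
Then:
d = 36/71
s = -63/71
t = -427/284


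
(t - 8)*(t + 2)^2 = t^3 - 4*t^2 - 28*t - 32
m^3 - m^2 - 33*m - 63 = (m - 7)*(m + 3)^2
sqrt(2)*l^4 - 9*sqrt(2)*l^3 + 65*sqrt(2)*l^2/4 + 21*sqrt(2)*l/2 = l*(l - 6)*(l - 7/2)*(sqrt(2)*l + sqrt(2)/2)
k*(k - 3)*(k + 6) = k^3 + 3*k^2 - 18*k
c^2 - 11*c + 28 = (c - 7)*(c - 4)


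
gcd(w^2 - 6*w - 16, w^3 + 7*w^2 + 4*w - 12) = w + 2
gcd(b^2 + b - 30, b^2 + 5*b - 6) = b + 6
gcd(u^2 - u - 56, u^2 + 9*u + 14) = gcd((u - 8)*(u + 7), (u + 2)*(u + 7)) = u + 7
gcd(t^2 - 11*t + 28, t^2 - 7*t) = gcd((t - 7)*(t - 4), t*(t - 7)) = t - 7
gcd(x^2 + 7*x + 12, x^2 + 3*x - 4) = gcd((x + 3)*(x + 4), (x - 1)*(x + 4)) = x + 4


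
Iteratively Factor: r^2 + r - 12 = (r - 3)*(r + 4)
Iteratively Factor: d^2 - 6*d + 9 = (d - 3)*(d - 3)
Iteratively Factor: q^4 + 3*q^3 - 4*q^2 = (q - 1)*(q^3 + 4*q^2) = q*(q - 1)*(q^2 + 4*q) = q*(q - 1)*(q + 4)*(q)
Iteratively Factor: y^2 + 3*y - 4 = (y - 1)*(y + 4)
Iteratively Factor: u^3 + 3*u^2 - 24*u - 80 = (u + 4)*(u^2 - u - 20) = (u + 4)^2*(u - 5)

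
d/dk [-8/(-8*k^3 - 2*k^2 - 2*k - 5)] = 16*(-12*k^2 - 2*k - 1)/(8*k^3 + 2*k^2 + 2*k + 5)^2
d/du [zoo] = 0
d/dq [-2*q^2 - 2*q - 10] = -4*q - 2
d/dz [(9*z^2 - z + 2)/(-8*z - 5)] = 3*(-24*z^2 - 30*z + 7)/(64*z^2 + 80*z + 25)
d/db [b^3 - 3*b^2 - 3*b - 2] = 3*b^2 - 6*b - 3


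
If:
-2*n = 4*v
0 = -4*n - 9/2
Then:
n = -9/8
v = 9/16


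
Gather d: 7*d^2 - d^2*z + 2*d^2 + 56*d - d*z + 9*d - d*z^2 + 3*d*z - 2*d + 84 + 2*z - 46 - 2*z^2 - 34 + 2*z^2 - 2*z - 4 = d^2*(9 - z) + d*(-z^2 + 2*z + 63)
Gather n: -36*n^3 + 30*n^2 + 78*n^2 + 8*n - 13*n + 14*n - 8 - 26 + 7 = -36*n^3 + 108*n^2 + 9*n - 27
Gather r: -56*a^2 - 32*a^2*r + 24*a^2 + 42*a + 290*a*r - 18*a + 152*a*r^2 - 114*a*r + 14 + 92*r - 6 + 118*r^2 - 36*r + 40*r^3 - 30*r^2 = -32*a^2 + 24*a + 40*r^3 + r^2*(152*a + 88) + r*(-32*a^2 + 176*a + 56) + 8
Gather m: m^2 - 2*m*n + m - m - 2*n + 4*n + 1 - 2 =m^2 - 2*m*n + 2*n - 1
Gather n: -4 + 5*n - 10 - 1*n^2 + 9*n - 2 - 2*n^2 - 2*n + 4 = -3*n^2 + 12*n - 12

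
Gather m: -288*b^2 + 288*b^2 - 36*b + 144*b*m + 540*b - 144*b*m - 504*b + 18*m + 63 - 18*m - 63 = 0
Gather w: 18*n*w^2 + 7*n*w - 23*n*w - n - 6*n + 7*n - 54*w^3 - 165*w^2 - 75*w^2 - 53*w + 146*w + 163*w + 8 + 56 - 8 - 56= -54*w^3 + w^2*(18*n - 240) + w*(256 - 16*n)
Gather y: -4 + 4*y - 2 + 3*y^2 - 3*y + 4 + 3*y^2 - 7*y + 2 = 6*y^2 - 6*y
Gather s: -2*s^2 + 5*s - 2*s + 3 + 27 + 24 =-2*s^2 + 3*s + 54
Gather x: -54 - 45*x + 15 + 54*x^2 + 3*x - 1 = 54*x^2 - 42*x - 40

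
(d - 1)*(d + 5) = d^2 + 4*d - 5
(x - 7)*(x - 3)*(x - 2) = x^3 - 12*x^2 + 41*x - 42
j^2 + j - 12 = (j - 3)*(j + 4)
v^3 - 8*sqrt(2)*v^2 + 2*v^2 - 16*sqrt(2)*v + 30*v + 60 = (v + 2)*(v - 5*sqrt(2))*(v - 3*sqrt(2))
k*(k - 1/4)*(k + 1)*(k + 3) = k^4 + 15*k^3/4 + 2*k^2 - 3*k/4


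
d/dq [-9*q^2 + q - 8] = 1 - 18*q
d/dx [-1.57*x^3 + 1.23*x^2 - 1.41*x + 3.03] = -4.71*x^2 + 2.46*x - 1.41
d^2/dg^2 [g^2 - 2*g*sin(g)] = 2*g*sin(g) - 4*cos(g) + 2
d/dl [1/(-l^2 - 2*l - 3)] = 2*(l + 1)/(l^2 + 2*l + 3)^2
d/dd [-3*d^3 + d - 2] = 1 - 9*d^2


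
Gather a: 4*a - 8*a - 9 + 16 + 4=11 - 4*a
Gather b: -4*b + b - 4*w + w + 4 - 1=-3*b - 3*w + 3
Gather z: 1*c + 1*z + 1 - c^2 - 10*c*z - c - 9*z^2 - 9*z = -c^2 - 9*z^2 + z*(-10*c - 8) + 1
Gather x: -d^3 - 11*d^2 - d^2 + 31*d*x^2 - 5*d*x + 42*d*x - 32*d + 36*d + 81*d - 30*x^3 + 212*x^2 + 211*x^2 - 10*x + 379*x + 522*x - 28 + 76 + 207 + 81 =-d^3 - 12*d^2 + 85*d - 30*x^3 + x^2*(31*d + 423) + x*(37*d + 891) + 336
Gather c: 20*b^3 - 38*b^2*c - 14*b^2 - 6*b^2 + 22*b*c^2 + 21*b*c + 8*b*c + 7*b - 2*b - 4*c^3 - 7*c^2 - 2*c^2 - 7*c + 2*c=20*b^3 - 20*b^2 + 5*b - 4*c^3 + c^2*(22*b - 9) + c*(-38*b^2 + 29*b - 5)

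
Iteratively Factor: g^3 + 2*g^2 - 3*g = (g + 3)*(g^2 - g) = (g - 1)*(g + 3)*(g)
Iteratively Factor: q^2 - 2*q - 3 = (q + 1)*(q - 3)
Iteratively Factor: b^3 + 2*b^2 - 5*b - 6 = (b - 2)*(b^2 + 4*b + 3) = (b - 2)*(b + 3)*(b + 1)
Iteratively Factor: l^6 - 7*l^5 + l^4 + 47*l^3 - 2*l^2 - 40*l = (l + 1)*(l^5 - 8*l^4 + 9*l^3 + 38*l^2 - 40*l) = (l - 5)*(l + 1)*(l^4 - 3*l^3 - 6*l^2 + 8*l) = (l - 5)*(l + 1)*(l + 2)*(l^3 - 5*l^2 + 4*l) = (l - 5)*(l - 1)*(l + 1)*(l + 2)*(l^2 - 4*l) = (l - 5)*(l - 4)*(l - 1)*(l + 1)*(l + 2)*(l)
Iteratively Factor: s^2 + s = (s + 1)*(s)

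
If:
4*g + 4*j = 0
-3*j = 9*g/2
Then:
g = 0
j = 0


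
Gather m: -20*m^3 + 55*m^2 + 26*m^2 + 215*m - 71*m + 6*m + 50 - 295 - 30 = -20*m^3 + 81*m^2 + 150*m - 275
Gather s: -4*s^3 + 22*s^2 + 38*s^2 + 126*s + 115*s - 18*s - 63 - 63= -4*s^3 + 60*s^2 + 223*s - 126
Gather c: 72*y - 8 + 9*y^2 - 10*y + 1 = 9*y^2 + 62*y - 7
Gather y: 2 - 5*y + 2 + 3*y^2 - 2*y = 3*y^2 - 7*y + 4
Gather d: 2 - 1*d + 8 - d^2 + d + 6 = 16 - d^2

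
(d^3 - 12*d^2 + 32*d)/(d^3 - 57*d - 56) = d*(d - 4)/(d^2 + 8*d + 7)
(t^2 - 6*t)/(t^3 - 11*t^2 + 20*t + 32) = t*(t - 6)/(t^3 - 11*t^2 + 20*t + 32)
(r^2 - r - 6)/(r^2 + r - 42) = (r^2 - r - 6)/(r^2 + r - 42)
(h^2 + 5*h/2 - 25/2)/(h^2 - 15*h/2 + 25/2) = (h + 5)/(h - 5)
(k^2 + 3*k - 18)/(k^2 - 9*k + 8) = (k^2 + 3*k - 18)/(k^2 - 9*k + 8)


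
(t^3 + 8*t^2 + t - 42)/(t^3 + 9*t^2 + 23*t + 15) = (t^2 + 5*t - 14)/(t^2 + 6*t + 5)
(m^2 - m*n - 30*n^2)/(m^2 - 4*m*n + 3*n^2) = (m^2 - m*n - 30*n^2)/(m^2 - 4*m*n + 3*n^2)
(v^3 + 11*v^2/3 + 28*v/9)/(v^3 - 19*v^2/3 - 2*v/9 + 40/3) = v*(3*v + 7)/(3*v^2 - 23*v + 30)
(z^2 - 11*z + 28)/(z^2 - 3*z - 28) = (z - 4)/(z + 4)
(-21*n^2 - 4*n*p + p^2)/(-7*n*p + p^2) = (3*n + p)/p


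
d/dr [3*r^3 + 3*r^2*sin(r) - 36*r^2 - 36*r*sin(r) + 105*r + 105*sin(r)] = 3*r^2*cos(r) + 9*r^2 + 6*r*sin(r) - 36*r*cos(r) - 72*r - 36*sin(r) + 105*cos(r) + 105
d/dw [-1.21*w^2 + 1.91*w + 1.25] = 1.91 - 2.42*w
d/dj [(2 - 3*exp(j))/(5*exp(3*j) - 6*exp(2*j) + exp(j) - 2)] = ((3*exp(j) - 2)*(15*exp(2*j) - 12*exp(j) + 1) - 15*exp(3*j) + 18*exp(2*j) - 3*exp(j) + 6)*exp(j)/(5*exp(3*j) - 6*exp(2*j) + exp(j) - 2)^2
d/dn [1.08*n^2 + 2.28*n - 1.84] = 2.16*n + 2.28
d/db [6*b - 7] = 6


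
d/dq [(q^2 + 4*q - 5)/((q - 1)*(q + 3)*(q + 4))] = (-q^2 - 10*q - 23)/(q^4 + 14*q^3 + 73*q^2 + 168*q + 144)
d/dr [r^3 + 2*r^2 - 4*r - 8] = 3*r^2 + 4*r - 4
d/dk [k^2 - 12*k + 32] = 2*k - 12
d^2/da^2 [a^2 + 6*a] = 2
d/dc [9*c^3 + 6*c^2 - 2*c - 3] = 27*c^2 + 12*c - 2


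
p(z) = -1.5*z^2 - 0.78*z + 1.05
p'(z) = -3.0*z - 0.78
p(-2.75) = -8.15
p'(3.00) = -9.78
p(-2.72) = -7.93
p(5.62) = -50.71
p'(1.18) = -4.32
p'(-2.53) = 6.81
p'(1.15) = -4.23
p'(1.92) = -6.54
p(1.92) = -5.98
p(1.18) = -1.96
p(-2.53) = -6.58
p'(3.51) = -11.31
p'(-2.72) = 7.38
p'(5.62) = -17.64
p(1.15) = -1.83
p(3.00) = -14.79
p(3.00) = -14.79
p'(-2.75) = 7.47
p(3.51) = -20.17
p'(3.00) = -9.78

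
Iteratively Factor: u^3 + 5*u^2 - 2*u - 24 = (u + 4)*(u^2 + u - 6) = (u + 3)*(u + 4)*(u - 2)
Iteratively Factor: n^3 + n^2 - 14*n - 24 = (n + 2)*(n^2 - n - 12) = (n + 2)*(n + 3)*(n - 4)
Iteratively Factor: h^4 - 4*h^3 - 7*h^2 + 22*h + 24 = (h + 2)*(h^3 - 6*h^2 + 5*h + 12) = (h - 4)*(h + 2)*(h^2 - 2*h - 3) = (h - 4)*(h + 1)*(h + 2)*(h - 3)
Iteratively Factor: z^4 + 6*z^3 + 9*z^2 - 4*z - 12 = (z + 2)*(z^3 + 4*z^2 + z - 6) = (z - 1)*(z + 2)*(z^2 + 5*z + 6) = (z - 1)*(z + 2)*(z + 3)*(z + 2)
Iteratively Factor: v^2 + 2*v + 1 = (v + 1)*(v + 1)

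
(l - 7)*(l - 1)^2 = l^3 - 9*l^2 + 15*l - 7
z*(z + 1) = z^2 + z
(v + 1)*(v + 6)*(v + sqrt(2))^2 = v^4 + 2*sqrt(2)*v^3 + 7*v^3 + 8*v^2 + 14*sqrt(2)*v^2 + 14*v + 12*sqrt(2)*v + 12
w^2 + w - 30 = (w - 5)*(w + 6)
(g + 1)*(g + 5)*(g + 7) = g^3 + 13*g^2 + 47*g + 35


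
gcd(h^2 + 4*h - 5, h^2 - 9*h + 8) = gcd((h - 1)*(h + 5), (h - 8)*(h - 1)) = h - 1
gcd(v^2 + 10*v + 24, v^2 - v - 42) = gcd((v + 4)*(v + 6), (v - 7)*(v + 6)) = v + 6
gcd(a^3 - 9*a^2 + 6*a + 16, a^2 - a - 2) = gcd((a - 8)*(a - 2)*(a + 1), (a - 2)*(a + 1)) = a^2 - a - 2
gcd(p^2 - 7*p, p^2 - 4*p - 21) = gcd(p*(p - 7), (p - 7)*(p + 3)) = p - 7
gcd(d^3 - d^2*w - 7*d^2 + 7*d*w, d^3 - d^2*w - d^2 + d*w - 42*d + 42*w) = -d^2 + d*w + 7*d - 7*w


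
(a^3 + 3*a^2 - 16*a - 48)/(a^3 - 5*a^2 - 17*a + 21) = (a^2 - 16)/(a^2 - 8*a + 7)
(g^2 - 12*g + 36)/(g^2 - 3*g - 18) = (g - 6)/(g + 3)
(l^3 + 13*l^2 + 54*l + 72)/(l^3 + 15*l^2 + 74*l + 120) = (l + 3)/(l + 5)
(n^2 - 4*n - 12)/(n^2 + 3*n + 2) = (n - 6)/(n + 1)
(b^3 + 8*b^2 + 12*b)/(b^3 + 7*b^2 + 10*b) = (b + 6)/(b + 5)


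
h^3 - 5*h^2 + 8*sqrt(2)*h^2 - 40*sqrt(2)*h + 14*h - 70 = (h - 5)*(h + sqrt(2))*(h + 7*sqrt(2))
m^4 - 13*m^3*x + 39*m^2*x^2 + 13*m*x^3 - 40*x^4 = (m - 8*x)*(m - 5*x)*(m - x)*(m + x)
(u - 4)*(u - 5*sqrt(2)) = u^2 - 5*sqrt(2)*u - 4*u + 20*sqrt(2)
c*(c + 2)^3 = c^4 + 6*c^3 + 12*c^2 + 8*c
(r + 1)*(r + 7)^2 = r^3 + 15*r^2 + 63*r + 49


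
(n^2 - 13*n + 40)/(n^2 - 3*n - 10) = (n - 8)/(n + 2)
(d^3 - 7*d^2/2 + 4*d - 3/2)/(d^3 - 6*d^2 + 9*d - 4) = (d - 3/2)/(d - 4)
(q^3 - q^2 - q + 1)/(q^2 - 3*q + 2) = (q^2 - 1)/(q - 2)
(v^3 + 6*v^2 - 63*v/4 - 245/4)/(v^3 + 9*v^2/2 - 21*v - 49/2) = (v + 5/2)/(v + 1)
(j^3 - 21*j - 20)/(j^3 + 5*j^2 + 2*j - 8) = (j^2 - 4*j - 5)/(j^2 + j - 2)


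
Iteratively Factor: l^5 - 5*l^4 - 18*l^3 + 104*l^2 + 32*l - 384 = (l - 3)*(l^4 - 2*l^3 - 24*l^2 + 32*l + 128) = (l - 3)*(l + 4)*(l^3 - 6*l^2 + 32) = (l - 4)*(l - 3)*(l + 4)*(l^2 - 2*l - 8) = (l - 4)^2*(l - 3)*(l + 4)*(l + 2)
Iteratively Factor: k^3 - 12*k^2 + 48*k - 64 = (k - 4)*(k^2 - 8*k + 16) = (k - 4)^2*(k - 4)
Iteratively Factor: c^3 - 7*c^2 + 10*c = (c - 2)*(c^2 - 5*c) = c*(c - 2)*(c - 5)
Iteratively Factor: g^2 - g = (g - 1)*(g)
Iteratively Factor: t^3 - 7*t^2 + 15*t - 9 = (t - 3)*(t^2 - 4*t + 3) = (t - 3)*(t - 1)*(t - 3)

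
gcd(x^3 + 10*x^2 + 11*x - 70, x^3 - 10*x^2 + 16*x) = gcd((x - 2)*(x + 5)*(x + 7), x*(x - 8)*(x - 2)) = x - 2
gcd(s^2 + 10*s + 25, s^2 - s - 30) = s + 5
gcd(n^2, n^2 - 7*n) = n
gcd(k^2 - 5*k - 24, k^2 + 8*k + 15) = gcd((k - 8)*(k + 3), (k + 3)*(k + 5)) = k + 3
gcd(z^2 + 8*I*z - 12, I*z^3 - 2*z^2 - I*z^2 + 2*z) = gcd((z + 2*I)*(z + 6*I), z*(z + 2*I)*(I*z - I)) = z + 2*I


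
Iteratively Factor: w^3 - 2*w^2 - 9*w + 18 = (w + 3)*(w^2 - 5*w + 6) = (w - 2)*(w + 3)*(w - 3)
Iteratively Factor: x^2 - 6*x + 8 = (x - 4)*(x - 2)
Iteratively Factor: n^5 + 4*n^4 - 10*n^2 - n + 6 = (n + 1)*(n^4 + 3*n^3 - 3*n^2 - 7*n + 6) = (n + 1)*(n + 3)*(n^3 - 3*n + 2) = (n + 1)*(n + 2)*(n + 3)*(n^2 - 2*n + 1) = (n - 1)*(n + 1)*(n + 2)*(n + 3)*(n - 1)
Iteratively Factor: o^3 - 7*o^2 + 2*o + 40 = (o + 2)*(o^2 - 9*o + 20) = (o - 5)*(o + 2)*(o - 4)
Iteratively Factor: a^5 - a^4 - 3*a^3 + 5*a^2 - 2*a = (a)*(a^4 - a^3 - 3*a^2 + 5*a - 2) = a*(a - 1)*(a^3 - 3*a + 2) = a*(a - 1)*(a + 2)*(a^2 - 2*a + 1) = a*(a - 1)^2*(a + 2)*(a - 1)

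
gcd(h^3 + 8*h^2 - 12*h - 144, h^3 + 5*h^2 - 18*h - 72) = h^2 + 2*h - 24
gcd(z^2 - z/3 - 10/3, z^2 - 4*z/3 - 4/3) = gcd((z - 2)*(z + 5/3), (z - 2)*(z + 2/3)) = z - 2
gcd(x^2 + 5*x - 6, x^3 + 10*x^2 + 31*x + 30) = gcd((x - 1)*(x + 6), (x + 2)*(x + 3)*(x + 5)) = 1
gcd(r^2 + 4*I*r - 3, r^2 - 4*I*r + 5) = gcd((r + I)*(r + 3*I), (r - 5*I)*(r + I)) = r + I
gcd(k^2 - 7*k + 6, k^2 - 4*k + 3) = k - 1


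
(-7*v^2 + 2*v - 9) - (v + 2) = -7*v^2 + v - 11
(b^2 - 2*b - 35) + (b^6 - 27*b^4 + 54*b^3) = b^6 - 27*b^4 + 54*b^3 + b^2 - 2*b - 35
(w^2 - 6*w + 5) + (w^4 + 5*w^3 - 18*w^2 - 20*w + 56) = w^4 + 5*w^3 - 17*w^2 - 26*w + 61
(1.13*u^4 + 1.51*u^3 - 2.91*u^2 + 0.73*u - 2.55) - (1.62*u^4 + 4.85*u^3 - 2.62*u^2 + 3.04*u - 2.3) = -0.49*u^4 - 3.34*u^3 - 0.29*u^2 - 2.31*u - 0.25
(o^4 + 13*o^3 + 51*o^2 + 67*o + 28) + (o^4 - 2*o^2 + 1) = 2*o^4 + 13*o^3 + 49*o^2 + 67*o + 29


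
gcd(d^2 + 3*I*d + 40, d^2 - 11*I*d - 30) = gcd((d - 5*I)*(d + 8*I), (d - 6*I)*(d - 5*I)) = d - 5*I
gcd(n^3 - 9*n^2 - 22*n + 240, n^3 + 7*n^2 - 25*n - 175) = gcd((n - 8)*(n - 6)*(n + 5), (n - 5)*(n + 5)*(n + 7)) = n + 5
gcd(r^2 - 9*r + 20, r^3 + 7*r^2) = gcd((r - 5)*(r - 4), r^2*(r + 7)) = 1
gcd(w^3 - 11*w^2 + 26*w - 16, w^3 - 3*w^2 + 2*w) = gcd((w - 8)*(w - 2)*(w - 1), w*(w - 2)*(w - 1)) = w^2 - 3*w + 2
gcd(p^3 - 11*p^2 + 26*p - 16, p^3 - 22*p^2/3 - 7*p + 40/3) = p^2 - 9*p + 8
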